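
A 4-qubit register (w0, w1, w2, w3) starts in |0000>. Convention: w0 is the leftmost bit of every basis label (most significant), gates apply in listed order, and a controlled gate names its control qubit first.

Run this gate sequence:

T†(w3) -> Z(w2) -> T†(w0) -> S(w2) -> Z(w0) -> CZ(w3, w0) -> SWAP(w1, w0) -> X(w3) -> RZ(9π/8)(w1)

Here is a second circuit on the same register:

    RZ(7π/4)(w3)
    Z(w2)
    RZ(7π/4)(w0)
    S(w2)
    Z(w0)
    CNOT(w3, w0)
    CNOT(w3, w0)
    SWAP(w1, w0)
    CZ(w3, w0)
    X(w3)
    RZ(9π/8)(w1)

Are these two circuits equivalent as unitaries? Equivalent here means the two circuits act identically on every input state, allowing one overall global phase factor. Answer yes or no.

No, they are not equivalent — no single phase factor reconciles the two unitaries.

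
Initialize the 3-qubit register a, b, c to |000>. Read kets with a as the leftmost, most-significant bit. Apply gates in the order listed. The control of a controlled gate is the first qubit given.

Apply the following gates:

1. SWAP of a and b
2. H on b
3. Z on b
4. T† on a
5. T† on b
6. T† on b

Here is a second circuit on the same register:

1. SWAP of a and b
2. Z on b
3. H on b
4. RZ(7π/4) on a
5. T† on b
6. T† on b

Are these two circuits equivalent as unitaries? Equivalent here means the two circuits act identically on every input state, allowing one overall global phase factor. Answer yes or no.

No — the two circuits implement different unitaries, even allowing a global phase.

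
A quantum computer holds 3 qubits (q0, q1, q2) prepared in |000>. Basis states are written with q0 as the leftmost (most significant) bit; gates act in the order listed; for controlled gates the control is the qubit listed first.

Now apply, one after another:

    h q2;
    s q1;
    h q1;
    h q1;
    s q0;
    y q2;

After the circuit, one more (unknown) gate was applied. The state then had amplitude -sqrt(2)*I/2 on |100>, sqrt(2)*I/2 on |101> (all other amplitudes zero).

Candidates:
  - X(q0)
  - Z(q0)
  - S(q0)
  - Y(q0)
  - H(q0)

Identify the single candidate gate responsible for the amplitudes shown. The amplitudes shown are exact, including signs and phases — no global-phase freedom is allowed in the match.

The applied gate was X(q0). Key observation: gates 3-4 undo each other exactly, leaving only the rest of the circuit to track.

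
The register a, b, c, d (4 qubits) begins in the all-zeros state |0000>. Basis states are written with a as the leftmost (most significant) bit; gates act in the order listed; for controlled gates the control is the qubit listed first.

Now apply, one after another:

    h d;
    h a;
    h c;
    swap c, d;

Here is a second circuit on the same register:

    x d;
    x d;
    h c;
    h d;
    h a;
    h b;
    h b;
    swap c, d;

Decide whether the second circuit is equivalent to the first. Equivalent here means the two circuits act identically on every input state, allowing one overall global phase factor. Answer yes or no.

Yes, they are equivalent — the unitaries differ by at most a global phase.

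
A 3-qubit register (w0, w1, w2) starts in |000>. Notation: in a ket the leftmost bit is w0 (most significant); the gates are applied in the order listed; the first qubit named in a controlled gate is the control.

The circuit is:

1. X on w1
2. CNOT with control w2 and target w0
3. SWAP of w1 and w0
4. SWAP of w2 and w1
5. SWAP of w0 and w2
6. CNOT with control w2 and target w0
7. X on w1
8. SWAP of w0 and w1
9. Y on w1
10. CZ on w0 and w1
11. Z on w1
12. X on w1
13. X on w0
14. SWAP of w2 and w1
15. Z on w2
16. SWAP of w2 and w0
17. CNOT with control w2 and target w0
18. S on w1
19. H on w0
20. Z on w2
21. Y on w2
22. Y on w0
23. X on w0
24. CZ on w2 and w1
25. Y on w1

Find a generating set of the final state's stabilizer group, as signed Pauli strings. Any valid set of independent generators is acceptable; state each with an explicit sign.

The final state is stabilized by the group generated by +XII, +IZI, -IIZ; other independent generating sets are equally valid.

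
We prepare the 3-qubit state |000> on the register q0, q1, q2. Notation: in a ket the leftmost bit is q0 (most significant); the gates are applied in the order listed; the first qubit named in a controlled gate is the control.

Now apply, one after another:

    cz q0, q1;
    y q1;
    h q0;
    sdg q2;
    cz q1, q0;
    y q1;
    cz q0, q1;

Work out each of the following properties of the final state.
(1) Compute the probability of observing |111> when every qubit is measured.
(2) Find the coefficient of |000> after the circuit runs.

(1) A full measurement returns |111> with probability 0.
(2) |000> carries amplitude sqrt(2)/2 in the final state.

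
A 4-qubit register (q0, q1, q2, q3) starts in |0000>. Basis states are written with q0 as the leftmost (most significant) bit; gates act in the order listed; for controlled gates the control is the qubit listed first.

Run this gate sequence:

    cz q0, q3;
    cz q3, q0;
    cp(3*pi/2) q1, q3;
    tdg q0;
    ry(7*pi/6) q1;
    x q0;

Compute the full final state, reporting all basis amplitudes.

After the circuit, the state carries amplitude -sqrt(6)/4 + sqrt(2)/4 on |1000>, sqrt(2)/4 + sqrt(6)/4 on |1100>, and 0 on every other basis state.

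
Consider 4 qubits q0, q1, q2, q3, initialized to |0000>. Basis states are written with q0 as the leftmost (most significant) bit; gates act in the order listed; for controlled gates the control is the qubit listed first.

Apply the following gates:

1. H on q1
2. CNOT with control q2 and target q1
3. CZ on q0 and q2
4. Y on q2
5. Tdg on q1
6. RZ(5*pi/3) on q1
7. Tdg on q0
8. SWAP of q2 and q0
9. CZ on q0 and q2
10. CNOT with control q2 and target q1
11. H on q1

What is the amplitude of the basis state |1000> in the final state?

|1000> carries amplitude (-I + exp(11*I*pi/12))*exp(I*pi/6)/2 in the final state.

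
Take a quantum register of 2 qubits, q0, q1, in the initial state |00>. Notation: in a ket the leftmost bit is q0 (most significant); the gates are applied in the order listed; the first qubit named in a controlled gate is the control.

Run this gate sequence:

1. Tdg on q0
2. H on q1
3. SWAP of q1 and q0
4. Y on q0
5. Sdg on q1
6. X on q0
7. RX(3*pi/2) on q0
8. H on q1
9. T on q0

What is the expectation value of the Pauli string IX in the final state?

The expectation value of IX is 1.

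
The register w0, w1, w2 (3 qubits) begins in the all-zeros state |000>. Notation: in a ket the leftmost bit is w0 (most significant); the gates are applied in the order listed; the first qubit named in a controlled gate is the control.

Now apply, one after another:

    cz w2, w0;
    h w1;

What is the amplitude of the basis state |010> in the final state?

|010> carries amplitude sqrt(2)/2 in the final state.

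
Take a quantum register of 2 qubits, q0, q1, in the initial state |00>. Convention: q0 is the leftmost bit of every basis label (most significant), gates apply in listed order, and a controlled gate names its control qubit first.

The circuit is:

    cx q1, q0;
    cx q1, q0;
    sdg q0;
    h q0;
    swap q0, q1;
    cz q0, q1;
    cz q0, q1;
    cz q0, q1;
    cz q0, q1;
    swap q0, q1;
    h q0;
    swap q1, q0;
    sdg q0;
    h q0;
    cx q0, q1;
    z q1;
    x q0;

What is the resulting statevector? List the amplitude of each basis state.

The resulting statevector has amplitude 0 on |00>, -sqrt(2)/2 on |01>, sqrt(2)/2 on |10>, 0 on |11>. Key observation: the block from step 4 through step 11 cancels to the identity and can be dropped.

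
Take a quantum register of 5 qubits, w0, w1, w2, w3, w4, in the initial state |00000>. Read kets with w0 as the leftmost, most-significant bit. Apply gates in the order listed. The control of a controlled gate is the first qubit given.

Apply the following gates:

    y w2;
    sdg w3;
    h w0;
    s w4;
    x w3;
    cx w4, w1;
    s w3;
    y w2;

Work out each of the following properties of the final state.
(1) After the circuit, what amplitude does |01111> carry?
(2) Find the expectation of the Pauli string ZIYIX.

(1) The amplitude on |01111> is 0.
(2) The expectation value of ZIYIX is 0.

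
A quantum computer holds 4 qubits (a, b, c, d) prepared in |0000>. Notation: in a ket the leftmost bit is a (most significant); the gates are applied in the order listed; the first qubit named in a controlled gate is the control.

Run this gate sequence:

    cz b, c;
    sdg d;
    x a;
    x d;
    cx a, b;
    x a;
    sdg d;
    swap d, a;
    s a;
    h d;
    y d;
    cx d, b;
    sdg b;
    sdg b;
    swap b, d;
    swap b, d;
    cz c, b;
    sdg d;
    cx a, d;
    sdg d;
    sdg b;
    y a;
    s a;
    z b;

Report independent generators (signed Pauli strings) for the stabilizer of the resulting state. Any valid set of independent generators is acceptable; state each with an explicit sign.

The stabilizer group can be generated by +IXIY, +ZIII, +IZIZ, +IIZI, among other valid generating sets.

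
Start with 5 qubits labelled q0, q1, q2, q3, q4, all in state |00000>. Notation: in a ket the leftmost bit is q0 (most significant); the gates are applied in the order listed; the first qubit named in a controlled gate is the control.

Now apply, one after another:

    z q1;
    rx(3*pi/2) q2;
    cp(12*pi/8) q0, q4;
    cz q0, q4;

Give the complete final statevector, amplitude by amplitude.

The resulting statevector has amplitude -sqrt(2)/2 on |00000>, -sqrt(2)*I/2 on |00100>, and 0 on every other basis state.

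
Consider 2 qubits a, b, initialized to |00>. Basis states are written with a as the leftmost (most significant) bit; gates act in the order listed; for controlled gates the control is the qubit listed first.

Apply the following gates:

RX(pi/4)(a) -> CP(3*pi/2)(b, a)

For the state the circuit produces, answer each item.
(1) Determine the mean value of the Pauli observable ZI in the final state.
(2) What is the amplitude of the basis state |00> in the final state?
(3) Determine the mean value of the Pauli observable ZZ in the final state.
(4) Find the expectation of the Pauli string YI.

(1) The observable ZI averages to sqrt(2)/2.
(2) |00> carries amplitude sqrt(sqrt(2) + 2)/2 in the final state.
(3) The expectation value of ZZ is sqrt(2)/2.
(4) The observable YI averages to -sqrt(2)/2.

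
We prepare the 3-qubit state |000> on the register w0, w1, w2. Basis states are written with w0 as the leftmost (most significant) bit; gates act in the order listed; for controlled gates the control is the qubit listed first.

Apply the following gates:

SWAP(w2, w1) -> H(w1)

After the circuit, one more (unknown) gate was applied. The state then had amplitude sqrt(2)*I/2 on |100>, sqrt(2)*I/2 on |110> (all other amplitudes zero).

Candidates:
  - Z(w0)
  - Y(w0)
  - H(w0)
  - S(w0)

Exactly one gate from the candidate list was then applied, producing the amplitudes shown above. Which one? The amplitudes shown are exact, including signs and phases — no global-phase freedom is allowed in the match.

The applied gate was Y(w0).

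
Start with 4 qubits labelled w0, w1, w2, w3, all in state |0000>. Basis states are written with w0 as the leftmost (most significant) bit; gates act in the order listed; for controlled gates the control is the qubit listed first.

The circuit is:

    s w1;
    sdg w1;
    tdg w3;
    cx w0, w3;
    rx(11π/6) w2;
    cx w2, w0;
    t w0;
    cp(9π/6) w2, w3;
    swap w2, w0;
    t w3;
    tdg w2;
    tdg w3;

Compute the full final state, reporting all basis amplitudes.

The final amplitudes are -sqrt(6)/4 - sqrt(2)/4 on |0000>, I*(-sqrt(6) + sqrt(2))/4 on |1010>, and 0 on every other basis state.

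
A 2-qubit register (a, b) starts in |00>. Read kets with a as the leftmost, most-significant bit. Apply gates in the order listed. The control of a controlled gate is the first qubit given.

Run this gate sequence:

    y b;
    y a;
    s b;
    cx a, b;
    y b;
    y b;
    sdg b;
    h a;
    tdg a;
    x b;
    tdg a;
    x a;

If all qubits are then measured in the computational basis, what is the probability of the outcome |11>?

Outcome |11> occurs with probability 1/2.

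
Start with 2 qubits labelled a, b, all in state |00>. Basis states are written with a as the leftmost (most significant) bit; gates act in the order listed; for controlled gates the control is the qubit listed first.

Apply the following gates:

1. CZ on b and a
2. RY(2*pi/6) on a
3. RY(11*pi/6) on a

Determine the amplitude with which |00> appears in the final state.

The amplitude on |00> is -sqrt(6)/4 - sqrt(2)/4.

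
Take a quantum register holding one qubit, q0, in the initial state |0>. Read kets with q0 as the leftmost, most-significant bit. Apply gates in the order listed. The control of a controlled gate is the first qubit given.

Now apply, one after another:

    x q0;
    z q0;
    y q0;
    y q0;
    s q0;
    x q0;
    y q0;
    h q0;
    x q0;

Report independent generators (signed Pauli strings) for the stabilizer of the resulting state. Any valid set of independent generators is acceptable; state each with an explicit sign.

One valid set of independent stabilizer generators is -X (any independent generating set of the same group is equally correct).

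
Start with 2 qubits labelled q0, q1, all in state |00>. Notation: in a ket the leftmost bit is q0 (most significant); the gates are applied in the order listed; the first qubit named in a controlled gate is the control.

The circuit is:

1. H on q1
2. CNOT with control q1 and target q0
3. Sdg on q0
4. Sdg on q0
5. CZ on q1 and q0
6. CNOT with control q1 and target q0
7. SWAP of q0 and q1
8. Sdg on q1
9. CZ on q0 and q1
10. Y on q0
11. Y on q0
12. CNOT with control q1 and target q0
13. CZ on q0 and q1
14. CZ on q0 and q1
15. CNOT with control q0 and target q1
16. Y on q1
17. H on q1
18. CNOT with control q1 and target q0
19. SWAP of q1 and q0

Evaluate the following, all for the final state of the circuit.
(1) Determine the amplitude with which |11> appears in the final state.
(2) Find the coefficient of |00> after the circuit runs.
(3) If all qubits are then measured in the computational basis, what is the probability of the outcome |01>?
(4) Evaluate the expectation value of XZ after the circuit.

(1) The final state's coefficient on |11> equals -I/2. Key observation: gates 13-14 undo each other exactly, leaving only the rest of the circuit to track.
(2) The final state's coefficient on |00> equals I/2.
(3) The probability of measuring |01> is 1/4.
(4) In the final state, XZ has expectation -1.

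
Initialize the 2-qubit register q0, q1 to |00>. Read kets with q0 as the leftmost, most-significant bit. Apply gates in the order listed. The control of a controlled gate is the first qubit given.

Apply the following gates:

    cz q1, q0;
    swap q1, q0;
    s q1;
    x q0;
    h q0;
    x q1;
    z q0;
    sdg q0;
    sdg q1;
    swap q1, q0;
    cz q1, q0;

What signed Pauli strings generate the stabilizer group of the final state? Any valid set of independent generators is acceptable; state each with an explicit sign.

The stabilizer group can be generated by +IY, -ZI, among other valid generating sets.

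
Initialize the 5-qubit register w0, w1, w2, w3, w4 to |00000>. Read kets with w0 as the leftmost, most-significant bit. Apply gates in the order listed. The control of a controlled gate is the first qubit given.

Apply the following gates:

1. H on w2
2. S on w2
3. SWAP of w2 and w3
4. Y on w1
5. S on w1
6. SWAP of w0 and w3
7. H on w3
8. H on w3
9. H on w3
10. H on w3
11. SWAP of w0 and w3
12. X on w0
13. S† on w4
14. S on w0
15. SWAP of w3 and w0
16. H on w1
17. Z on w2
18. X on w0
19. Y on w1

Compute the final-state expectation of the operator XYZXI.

The expectation value of XYZXI is 0. Key observation: gates 6-11 undo each other exactly, leaving only the rest of the circuit to track.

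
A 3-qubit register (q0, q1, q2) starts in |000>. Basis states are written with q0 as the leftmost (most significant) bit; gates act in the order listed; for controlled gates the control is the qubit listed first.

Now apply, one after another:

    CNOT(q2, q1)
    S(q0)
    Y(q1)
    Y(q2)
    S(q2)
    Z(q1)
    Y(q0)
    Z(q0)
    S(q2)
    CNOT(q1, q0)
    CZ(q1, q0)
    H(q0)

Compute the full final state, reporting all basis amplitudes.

The resulting statevector has amplitude sqrt(2)*I/2 on |011>, sqrt(2)*I/2 on |111>, and 0 on every other basis state.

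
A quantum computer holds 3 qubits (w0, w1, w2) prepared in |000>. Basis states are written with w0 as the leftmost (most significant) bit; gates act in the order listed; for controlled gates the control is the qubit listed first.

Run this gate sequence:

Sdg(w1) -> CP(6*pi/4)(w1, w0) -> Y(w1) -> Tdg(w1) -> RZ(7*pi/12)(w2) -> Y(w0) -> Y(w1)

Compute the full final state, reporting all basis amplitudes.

The final amplitudes are -exp(23*I*pi/24) on |100>, and 0 on every other basis state.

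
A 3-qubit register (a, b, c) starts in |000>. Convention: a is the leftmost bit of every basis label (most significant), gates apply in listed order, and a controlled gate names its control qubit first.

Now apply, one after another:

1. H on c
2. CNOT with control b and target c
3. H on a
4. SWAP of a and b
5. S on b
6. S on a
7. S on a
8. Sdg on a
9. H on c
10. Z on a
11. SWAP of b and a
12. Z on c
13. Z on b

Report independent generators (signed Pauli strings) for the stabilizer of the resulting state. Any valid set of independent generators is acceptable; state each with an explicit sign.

The final state is stabilized by the group generated by +YII, +IZI, +IIZ; other independent generating sets are equally valid.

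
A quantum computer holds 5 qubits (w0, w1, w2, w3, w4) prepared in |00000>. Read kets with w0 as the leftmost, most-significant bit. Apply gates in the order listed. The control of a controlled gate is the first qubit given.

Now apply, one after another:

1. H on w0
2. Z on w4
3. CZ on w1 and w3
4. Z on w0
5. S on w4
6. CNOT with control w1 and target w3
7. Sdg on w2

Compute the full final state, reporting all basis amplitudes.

The final amplitudes are sqrt(2)/2 on |00000>, -sqrt(2)/2 on |10000>, and 0 on every other basis state.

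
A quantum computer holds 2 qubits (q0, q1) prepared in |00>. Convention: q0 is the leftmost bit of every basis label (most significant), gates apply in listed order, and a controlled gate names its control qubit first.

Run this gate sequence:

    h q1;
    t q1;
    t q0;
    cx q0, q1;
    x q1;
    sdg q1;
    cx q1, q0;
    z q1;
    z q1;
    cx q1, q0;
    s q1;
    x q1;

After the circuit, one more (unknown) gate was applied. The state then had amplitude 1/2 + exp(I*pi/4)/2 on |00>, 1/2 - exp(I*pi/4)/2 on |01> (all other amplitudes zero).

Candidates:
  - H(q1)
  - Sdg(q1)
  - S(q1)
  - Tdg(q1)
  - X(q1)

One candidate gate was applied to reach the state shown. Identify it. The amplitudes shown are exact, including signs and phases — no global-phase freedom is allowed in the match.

It was H(q1) that produced the state shown. Key observation: gates 5-12 undo each other exactly, leaving only the rest of the circuit to track.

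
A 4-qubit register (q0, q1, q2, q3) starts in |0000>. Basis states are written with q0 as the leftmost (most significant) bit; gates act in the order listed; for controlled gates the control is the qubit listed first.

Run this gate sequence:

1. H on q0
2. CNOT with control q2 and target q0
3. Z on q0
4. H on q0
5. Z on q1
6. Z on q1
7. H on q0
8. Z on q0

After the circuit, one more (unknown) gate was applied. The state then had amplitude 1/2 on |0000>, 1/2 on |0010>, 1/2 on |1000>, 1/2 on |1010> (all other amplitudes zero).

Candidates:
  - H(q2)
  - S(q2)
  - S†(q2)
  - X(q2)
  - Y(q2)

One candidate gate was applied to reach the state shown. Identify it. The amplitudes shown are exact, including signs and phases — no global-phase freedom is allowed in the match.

The applied gate was H(q2). Key observation: gates 4-7 undo each other exactly, leaving only the rest of the circuit to track.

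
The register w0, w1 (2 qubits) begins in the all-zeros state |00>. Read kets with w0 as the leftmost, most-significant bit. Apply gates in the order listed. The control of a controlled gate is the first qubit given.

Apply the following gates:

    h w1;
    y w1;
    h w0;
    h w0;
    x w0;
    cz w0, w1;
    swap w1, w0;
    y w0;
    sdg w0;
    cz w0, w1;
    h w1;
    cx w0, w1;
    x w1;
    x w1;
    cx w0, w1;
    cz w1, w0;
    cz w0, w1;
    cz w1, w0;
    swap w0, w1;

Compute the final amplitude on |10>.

The amplitude on |10> is 1/2.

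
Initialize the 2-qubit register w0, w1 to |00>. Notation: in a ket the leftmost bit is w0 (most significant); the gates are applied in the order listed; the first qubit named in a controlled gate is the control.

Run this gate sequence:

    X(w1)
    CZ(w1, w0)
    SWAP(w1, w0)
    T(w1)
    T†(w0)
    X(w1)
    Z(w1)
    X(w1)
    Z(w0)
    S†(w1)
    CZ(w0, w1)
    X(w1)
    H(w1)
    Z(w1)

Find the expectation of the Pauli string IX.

The observable IX averages to 1.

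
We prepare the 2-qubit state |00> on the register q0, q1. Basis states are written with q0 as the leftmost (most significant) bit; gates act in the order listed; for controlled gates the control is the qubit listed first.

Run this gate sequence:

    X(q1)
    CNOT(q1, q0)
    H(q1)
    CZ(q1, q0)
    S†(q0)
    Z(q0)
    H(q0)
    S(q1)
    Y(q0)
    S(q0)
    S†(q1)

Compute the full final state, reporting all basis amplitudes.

The final amplitudes are -1/2 on |00>, -1/2 on |01>, -I/2 on |10>, -I/2 on |11>.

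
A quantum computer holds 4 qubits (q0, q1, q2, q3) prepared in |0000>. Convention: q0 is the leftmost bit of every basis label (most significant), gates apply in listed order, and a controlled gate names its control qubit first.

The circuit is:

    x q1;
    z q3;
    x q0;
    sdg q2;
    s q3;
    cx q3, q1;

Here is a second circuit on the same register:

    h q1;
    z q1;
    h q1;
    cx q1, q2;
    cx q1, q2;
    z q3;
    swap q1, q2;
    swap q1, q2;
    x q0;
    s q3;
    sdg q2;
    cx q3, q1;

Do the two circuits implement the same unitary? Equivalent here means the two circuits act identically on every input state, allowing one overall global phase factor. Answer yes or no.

Yes: on every input state the two circuits agree up to one overall phase factor.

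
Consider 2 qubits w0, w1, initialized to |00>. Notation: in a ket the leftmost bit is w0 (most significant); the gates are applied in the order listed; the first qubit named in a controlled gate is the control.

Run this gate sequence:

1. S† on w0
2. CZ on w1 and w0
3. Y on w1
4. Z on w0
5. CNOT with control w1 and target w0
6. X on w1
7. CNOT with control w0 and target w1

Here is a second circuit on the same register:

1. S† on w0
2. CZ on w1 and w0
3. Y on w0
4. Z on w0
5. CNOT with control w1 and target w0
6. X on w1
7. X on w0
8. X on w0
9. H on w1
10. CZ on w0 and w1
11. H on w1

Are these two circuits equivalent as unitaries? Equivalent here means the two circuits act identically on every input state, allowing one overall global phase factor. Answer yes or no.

No: there is an input state on which the two circuits produce genuinely different outputs (not merely differing by a phase).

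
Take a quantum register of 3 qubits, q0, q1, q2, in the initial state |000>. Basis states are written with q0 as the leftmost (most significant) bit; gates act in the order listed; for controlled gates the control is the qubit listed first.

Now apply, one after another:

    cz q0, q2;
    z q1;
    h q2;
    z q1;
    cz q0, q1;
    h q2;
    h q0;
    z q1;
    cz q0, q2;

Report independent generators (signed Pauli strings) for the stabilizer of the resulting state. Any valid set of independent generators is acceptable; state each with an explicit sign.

One valid set of independent stabilizer generators is +XII, +IZI, +IIZ (any independent generating set of the same group is equally correct).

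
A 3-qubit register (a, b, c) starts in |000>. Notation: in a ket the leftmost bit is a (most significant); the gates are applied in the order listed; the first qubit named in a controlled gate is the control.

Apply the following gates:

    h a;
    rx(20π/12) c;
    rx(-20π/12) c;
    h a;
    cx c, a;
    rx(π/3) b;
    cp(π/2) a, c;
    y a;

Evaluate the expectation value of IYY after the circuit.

The observable IYY averages to 0. Key observation: the block from step 1 through step 4 cancels to the identity and can be dropped.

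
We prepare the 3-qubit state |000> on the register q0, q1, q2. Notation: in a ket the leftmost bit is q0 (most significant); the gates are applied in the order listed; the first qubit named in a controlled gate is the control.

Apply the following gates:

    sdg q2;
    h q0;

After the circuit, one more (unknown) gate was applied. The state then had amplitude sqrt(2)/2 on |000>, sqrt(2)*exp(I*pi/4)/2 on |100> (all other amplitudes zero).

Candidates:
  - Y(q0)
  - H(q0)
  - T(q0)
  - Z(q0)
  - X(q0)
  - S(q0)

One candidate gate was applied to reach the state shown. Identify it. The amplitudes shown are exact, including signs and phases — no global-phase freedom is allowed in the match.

The unique candidate consistent with the amplitudes is T(q0).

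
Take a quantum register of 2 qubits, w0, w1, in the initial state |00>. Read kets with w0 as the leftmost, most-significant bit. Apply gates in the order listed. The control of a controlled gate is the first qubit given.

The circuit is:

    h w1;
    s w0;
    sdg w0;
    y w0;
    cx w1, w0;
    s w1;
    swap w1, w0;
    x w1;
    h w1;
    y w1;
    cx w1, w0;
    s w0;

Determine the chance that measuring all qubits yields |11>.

Outcome |11> occurs with probability 1/4.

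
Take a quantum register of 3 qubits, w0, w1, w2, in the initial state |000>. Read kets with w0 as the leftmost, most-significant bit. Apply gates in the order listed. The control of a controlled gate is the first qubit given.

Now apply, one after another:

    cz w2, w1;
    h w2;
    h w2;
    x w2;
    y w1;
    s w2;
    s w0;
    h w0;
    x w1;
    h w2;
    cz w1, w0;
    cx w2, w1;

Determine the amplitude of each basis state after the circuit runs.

The resulting statevector has amplitude -1/2 on |000>, 0 on |001>, 0 on |010>, 1/2 on |011>, -1/2 on |100>, 0 on |101>, 0 on |110>, 1/2 on |111>.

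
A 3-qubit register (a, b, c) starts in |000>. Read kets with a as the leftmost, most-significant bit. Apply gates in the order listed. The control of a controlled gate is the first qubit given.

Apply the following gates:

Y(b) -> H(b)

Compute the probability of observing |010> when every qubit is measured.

A full measurement returns |010> with probability 1/2.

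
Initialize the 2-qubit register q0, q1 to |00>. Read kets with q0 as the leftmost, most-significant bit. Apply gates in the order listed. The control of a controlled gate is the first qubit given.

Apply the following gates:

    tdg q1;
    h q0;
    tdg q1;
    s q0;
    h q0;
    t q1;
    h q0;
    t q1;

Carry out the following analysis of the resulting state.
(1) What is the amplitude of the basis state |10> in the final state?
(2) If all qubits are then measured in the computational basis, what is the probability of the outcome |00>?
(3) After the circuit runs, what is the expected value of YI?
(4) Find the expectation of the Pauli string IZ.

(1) The final state's coefficient on |10> equals sqrt(2)*I/2.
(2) A full measurement returns |00> with probability 1/2.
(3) The expectation value of YI is 1.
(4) The expectation value of IZ is 1.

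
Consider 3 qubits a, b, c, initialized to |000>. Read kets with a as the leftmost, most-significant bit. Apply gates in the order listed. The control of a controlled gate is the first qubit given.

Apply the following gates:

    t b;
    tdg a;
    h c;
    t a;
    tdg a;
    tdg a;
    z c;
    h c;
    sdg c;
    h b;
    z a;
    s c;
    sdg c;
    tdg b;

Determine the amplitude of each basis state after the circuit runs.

After the circuit, the state carries amplitude -sqrt(2)*I/2 on |001>, -sqrt(2)*exp(I*pi/4)/2 on |011>, and 0 on every other basis state.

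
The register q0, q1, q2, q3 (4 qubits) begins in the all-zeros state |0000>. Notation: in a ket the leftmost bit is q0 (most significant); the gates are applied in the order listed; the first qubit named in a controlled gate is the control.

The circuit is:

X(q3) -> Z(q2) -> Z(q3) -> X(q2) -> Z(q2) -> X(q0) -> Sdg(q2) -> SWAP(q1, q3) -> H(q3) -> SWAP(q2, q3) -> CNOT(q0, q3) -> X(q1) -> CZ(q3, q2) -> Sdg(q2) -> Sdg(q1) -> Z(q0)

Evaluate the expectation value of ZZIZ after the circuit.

The expectation value of ZZIZ is -1.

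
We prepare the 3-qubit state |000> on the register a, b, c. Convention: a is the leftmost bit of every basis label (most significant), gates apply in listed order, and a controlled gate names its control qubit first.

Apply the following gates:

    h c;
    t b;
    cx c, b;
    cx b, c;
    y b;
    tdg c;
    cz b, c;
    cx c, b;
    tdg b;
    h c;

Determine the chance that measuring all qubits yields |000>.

A full measurement returns |000> with probability 1/4.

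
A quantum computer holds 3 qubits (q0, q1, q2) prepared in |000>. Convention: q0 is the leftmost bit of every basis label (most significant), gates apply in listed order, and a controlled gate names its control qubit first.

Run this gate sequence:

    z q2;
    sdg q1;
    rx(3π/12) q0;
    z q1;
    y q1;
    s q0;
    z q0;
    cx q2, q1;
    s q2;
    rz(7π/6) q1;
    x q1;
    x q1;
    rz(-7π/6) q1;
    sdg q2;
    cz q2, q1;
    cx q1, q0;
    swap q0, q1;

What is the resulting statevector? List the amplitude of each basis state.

The final amplitudes are -I*sqrt(2 - sqrt(2))/2 on |100>, I*sqrt(sqrt(2) + 2)/2 on |110>, and 0 on every other basis state. Key observation: gates 9-14 undo each other exactly, leaving only the rest of the circuit to track.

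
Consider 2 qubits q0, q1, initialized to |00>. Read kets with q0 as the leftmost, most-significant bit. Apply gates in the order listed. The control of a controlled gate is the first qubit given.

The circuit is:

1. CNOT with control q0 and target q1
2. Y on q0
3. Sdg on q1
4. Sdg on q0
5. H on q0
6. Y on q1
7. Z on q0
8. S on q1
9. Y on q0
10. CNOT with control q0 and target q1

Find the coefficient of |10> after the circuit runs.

|10> carries amplitude -sqrt(2)*I/2 in the final state.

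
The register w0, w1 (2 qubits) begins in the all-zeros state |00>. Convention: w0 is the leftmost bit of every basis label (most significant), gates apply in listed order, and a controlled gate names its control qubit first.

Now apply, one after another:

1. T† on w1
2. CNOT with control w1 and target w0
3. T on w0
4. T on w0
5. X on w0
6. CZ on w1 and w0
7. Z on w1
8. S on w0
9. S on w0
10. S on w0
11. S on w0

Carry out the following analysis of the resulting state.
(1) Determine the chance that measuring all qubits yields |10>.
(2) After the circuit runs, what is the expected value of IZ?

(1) Outcome |10> occurs with probability 1. Key observation: steps 8-11 multiply out to the identity, so the circuit reduces to the remaining gates.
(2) The expectation value of IZ is 1.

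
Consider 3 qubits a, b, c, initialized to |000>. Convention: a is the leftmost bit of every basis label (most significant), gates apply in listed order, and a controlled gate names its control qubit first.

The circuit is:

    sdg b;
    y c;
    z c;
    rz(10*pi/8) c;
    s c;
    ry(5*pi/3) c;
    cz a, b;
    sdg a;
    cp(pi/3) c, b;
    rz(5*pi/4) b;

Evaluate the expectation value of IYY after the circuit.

The expectation value of IYY is 0.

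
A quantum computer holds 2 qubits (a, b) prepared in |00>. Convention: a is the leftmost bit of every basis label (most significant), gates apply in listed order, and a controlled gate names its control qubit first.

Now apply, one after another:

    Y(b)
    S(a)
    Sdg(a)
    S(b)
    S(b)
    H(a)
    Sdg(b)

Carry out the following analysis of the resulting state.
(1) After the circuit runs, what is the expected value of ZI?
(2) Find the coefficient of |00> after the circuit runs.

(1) In the final state, ZI has expectation 0.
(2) The amplitude on |00> is 0.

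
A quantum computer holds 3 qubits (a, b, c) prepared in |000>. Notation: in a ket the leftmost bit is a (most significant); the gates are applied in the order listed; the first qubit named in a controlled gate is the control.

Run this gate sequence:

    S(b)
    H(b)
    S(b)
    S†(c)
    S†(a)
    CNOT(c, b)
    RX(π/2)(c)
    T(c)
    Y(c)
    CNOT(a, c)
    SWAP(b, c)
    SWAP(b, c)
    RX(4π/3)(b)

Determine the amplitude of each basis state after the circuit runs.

After the circuit, the state carries amplitude -sqrt(3)*exp(I*pi/4)/4 + exp(I*pi/4)/4 on |000>, I*(-1 + sqrt(3))/4 on |001>, (1 + sqrt(3))*exp(3*I*pi/4)/4 on |010>, 1/4 + sqrt(3)/4 on |011>, 0 on |100>, 0 on |101>, 0 on |110>, 0 on |111>. Key observation: steps 11-12 multiply out to the identity, so the circuit reduces to the remaining gates.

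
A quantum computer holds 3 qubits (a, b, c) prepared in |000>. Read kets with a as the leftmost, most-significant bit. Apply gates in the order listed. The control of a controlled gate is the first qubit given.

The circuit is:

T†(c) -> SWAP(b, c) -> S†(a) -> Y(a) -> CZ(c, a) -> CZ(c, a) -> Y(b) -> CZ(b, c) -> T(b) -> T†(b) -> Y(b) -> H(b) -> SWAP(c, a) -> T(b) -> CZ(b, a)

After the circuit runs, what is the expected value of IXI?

The expectation value of IXI is sqrt(2)/2. Key observation: gates 5-6 undo each other exactly, leaving only the rest of the circuit to track.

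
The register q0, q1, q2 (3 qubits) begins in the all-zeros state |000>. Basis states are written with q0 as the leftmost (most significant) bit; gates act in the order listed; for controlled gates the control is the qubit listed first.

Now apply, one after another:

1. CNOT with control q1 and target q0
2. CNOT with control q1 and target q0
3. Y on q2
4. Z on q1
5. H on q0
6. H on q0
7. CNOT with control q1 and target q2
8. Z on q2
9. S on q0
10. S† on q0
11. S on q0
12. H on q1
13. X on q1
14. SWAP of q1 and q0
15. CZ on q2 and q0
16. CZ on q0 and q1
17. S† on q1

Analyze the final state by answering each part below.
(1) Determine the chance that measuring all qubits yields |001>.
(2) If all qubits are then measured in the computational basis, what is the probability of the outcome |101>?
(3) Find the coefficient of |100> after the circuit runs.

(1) A full measurement returns |001> with probability 1/2.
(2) The probability of measuring |101> is 1/2.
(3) The amplitude on |100> is 0.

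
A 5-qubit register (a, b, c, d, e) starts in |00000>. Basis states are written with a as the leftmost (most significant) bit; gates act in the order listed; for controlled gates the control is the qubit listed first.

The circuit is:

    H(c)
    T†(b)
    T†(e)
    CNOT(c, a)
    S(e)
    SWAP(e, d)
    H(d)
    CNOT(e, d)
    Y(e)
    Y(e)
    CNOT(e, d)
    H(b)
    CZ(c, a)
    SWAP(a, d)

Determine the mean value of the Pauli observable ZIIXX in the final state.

In the final state, ZIIXX has expectation 0. Key observation: gates 8-11 undo each other exactly, leaving only the rest of the circuit to track.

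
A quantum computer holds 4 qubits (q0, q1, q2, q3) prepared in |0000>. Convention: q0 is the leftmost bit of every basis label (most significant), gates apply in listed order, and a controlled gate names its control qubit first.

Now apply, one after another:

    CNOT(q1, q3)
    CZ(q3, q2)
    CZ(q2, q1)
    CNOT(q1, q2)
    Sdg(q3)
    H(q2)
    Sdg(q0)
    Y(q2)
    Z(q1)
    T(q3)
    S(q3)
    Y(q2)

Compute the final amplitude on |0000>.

|0000> carries amplitude sqrt(2)/2 in the final state.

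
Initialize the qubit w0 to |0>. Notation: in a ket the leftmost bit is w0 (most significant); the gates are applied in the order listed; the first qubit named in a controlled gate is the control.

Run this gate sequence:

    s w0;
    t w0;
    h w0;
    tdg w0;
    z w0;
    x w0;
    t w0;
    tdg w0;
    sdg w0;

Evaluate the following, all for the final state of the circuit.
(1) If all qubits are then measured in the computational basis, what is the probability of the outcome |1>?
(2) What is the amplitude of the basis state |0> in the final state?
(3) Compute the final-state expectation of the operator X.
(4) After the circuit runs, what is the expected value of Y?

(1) Outcome |1> occurs with probability 1/2.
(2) The final state's coefficient on |0> equals sqrt(2)*exp(3*I*pi/4)/2.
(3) In the final state, X has expectation -sqrt(2)/2.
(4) The expectation value of Y is sqrt(2)/2.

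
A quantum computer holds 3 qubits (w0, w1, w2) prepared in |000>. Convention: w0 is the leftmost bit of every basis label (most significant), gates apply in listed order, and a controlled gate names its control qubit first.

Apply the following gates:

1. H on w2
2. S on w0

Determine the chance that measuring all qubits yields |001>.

A full measurement returns |001> with probability 1/2.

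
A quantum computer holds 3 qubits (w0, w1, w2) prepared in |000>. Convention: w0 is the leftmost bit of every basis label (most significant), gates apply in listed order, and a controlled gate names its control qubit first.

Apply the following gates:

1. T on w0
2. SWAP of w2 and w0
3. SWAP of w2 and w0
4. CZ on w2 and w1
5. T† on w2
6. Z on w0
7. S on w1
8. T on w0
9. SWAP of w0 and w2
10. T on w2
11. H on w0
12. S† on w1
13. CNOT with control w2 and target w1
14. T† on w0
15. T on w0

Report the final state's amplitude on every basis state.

The resulting statevector has amplitude sqrt(2)/2 on |000>, sqrt(2)/2 on |100>, and 0 on every other basis state.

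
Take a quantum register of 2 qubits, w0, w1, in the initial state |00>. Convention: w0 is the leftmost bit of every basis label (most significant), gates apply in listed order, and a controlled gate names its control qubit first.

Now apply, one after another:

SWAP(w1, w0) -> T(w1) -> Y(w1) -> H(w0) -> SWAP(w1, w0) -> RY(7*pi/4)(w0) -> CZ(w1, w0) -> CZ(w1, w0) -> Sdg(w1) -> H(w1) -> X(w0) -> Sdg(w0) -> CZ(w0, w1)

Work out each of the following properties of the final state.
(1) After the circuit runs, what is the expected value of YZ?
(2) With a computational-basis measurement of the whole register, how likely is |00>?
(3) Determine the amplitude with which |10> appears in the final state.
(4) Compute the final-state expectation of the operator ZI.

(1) In the final state, YZ has expectation -sqrt(2)/2. Key observation: the block from step 7 through step 8 cancels to the identity and can be dropped.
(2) The probability of measuring |00> is sqrt(2)/8 + 1/4.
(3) |10> carries amplitude (-1 + I)*sqrt(2 - sqrt(2))/4 in the final state.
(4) The observable ZI averages to sqrt(2)/2.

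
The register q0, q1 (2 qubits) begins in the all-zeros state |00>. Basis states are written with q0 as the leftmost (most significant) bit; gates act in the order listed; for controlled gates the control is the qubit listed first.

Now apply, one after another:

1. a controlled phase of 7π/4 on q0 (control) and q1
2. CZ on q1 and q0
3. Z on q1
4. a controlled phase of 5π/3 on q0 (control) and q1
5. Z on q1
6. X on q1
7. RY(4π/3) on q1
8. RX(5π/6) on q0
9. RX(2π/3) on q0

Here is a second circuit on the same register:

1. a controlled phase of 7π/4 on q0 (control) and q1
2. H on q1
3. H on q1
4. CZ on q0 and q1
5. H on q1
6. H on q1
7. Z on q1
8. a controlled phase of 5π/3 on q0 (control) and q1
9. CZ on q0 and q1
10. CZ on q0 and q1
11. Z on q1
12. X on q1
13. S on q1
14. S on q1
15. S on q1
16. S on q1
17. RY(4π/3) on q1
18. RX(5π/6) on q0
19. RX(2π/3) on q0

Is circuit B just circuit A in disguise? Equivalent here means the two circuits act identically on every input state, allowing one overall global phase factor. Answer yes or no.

Yes — the two circuits implement the same unitary up to a global phase.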